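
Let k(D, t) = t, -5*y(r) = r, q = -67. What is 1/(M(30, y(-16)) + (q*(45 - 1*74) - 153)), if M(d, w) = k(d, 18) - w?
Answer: 5/9024 ≈ 0.00055408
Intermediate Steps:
y(r) = -r/5
M(d, w) = 18 - w
1/(M(30, y(-16)) + (q*(45 - 1*74) - 153)) = 1/((18 - (-1)*(-16)/5) + (-67*(45 - 1*74) - 153)) = 1/((18 - 1*16/5) + (-67*(45 - 74) - 153)) = 1/((18 - 16/5) + (-67*(-29) - 153)) = 1/(74/5 + (1943 - 153)) = 1/(74/5 + 1790) = 1/(9024/5) = 5/9024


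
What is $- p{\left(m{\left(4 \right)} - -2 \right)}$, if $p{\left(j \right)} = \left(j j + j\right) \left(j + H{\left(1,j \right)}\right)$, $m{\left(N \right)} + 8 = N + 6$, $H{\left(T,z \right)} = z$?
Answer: $-160$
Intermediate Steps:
$m{\left(N \right)} = -2 + N$ ($m{\left(N \right)} = -8 + \left(N + 6\right) = -8 + \left(6 + N\right) = -2 + N$)
$p{\left(j \right)} = 2 j \left(j + j^{2}\right)$ ($p{\left(j \right)} = \left(j j + j\right) \left(j + j\right) = \left(j^{2} + j\right) 2 j = \left(j + j^{2}\right) 2 j = 2 j \left(j + j^{2}\right)$)
$- p{\left(m{\left(4 \right)} - -2 \right)} = - 2 \left(\left(-2 + 4\right) - -2\right)^{2} \left(1 + \left(\left(-2 + 4\right) - -2\right)\right) = - 2 \left(2 + 2\right)^{2} \left(1 + \left(2 + 2\right)\right) = - 2 \cdot 4^{2} \left(1 + 4\right) = - 2 \cdot 16 \cdot 5 = \left(-1\right) 160 = -160$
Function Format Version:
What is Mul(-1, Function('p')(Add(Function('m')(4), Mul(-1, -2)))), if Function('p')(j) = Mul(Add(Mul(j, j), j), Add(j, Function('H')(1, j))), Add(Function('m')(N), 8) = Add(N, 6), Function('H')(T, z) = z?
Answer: -160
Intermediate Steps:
Function('m')(N) = Add(-2, N) (Function('m')(N) = Add(-8, Add(N, 6)) = Add(-8, Add(6, N)) = Add(-2, N))
Function('p')(j) = Mul(2, j, Add(j, Pow(j, 2))) (Function('p')(j) = Mul(Add(Mul(j, j), j), Add(j, j)) = Mul(Add(Pow(j, 2), j), Mul(2, j)) = Mul(Add(j, Pow(j, 2)), Mul(2, j)) = Mul(2, j, Add(j, Pow(j, 2))))
Mul(-1, Function('p')(Add(Function('m')(4), Mul(-1, -2)))) = Mul(-1, Mul(2, Pow(Add(Add(-2, 4), Mul(-1, -2)), 2), Add(1, Add(Add(-2, 4), Mul(-1, -2))))) = Mul(-1, Mul(2, Pow(Add(2, 2), 2), Add(1, Add(2, 2)))) = Mul(-1, Mul(2, Pow(4, 2), Add(1, 4))) = Mul(-1, Mul(2, 16, 5)) = Mul(-1, 160) = -160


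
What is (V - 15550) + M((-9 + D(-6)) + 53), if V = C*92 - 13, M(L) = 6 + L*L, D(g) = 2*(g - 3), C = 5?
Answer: -14421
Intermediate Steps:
D(g) = -6 + 2*g (D(g) = 2*(-3 + g) = -6 + 2*g)
M(L) = 6 + L²
V = 447 (V = 5*92 - 13 = 460 - 13 = 447)
(V - 15550) + M((-9 + D(-6)) + 53) = (447 - 15550) + (6 + ((-9 + (-6 + 2*(-6))) + 53)²) = -15103 + (6 + ((-9 + (-6 - 12)) + 53)²) = -15103 + (6 + ((-9 - 18) + 53)²) = -15103 + (6 + (-27 + 53)²) = -15103 + (6 + 26²) = -15103 + (6 + 676) = -15103 + 682 = -14421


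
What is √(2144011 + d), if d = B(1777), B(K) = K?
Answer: 2*√536447 ≈ 1464.9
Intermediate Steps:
d = 1777
√(2144011 + d) = √(2144011 + 1777) = √2145788 = 2*√536447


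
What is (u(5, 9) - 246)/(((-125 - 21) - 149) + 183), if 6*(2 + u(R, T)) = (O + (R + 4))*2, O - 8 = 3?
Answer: 181/84 ≈ 2.1548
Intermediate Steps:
O = 11 (O = 8 + 3 = 11)
u(R, T) = 3 + R/3 (u(R, T) = -2 + ((11 + (R + 4))*2)/6 = -2 + ((11 + (4 + R))*2)/6 = -2 + ((15 + R)*2)/6 = -2 + (30 + 2*R)/6 = -2 + (5 + R/3) = 3 + R/3)
(u(5, 9) - 246)/(((-125 - 21) - 149) + 183) = ((3 + (⅓)*5) - 246)/(((-125 - 21) - 149) + 183) = ((3 + 5/3) - 246)/((-146 - 149) + 183) = (14/3 - 246)/(-295 + 183) = -724/3/(-112) = -724/3*(-1/112) = 181/84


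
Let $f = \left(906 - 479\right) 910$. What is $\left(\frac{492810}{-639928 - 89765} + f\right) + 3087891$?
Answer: $\frac{845582921221}{243231} \approx 3.4765 \cdot 10^{6}$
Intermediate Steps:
$f = 388570$ ($f = 427 \cdot 910 = 388570$)
$\left(\frac{492810}{-639928 - 89765} + f\right) + 3087891 = \left(\frac{492810}{-639928 - 89765} + 388570\right) + 3087891 = \left(\frac{492810}{-729693} + 388570\right) + 3087891 = \left(492810 \left(- \frac{1}{729693}\right) + 388570\right) + 3087891 = \left(- \frac{164270}{243231} + 388570\right) + 3087891 = \frac{94512105400}{243231} + 3087891 = \frac{845582921221}{243231}$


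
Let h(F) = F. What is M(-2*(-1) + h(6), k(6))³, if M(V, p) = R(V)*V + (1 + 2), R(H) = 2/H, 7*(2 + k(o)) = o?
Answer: 125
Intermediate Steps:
k(o) = -2 + o/7
M(V, p) = 5 (M(V, p) = (2/V)*V + (1 + 2) = 2 + 3 = 5)
M(-2*(-1) + h(6), k(6))³ = 5³ = 125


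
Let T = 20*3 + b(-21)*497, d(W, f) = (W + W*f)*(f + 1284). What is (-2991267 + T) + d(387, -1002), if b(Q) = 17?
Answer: -112225892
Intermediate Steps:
d(W, f) = (1284 + f)*(W + W*f) (d(W, f) = (W + W*f)*(1284 + f) = (1284 + f)*(W + W*f))
T = 8509 (T = 20*3 + 17*497 = 60 + 8449 = 8509)
(-2991267 + T) + d(387, -1002) = (-2991267 + 8509) + 387*(1284 + (-1002)**2 + 1285*(-1002)) = -2982758 + 387*(1284 + 1004004 - 1287570) = -2982758 + 387*(-282282) = -2982758 - 109243134 = -112225892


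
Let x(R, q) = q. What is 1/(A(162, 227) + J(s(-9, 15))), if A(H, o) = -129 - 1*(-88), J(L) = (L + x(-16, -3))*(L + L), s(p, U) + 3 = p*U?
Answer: 1/38875 ≈ 2.5723e-5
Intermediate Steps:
s(p, U) = -3 + U*p (s(p, U) = -3 + p*U = -3 + U*p)
J(L) = 2*L*(-3 + L) (J(L) = (L - 3)*(L + L) = (-3 + L)*(2*L) = 2*L*(-3 + L))
A(H, o) = -41 (A(H, o) = -129 + 88 = -41)
1/(A(162, 227) + J(s(-9, 15))) = 1/(-41 + 2*(-3 + 15*(-9))*(-3 + (-3 + 15*(-9)))) = 1/(-41 + 2*(-3 - 135)*(-3 + (-3 - 135))) = 1/(-41 + 2*(-138)*(-3 - 138)) = 1/(-41 + 2*(-138)*(-141)) = 1/(-41 + 38916) = 1/38875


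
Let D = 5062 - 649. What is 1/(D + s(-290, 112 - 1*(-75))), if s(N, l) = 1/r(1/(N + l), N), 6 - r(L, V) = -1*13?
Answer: 19/83848 ≈ 0.00022660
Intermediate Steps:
D = 4413
r(L, V) = 19 (r(L, V) = 6 - (-1)*13 = 6 - 1*(-13) = 6 + 13 = 19)
s(N, l) = 1/19
1/(D + s(-290, 112 - 1*(-75))) = 1/(4413 + 1/19) = 1/(83848/19) = 19/83848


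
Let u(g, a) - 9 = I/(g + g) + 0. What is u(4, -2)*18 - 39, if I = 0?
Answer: 123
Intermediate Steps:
u(g, a) = 9 (u(g, a) = 9 + (0/(g + g) + 0) = 9 + (0/((2*g)) + 0) = 9 + (0*(1/(2*g)) + 0) = 9 + (0 + 0) = 9 + 0 = 9)
u(4, -2)*18 - 39 = 9*18 - 39 = 162 - 39 = 123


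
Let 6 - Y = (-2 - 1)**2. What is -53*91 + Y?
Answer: -4826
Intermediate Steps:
Y = -3 (Y = 6 - (-2 - 1)**2 = 6 - 1*(-3)**2 = 6 - 1*9 = 6 - 9 = -3)
-53*91 + Y = -53*91 - 3 = -4823 - 3 = -4826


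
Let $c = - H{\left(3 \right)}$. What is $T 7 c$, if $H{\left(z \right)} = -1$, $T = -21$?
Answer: $-147$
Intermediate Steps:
$c = 1$ ($c = \left(-1\right) \left(-1\right) = 1$)
$T 7 c = \left(-21\right) 7 \cdot 1 = \left(-147\right) 1 = -147$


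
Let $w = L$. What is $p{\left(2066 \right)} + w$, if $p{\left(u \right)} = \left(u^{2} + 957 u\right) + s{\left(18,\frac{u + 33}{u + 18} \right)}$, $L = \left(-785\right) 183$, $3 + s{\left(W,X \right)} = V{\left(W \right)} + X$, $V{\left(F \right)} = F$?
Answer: $\frac{12716315851}{2084} \approx 6.1019 \cdot 10^{6}$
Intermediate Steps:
$s{\left(W,X \right)} = -3 + W + X$ ($s{\left(W,X \right)} = -3 + \left(W + X\right) = -3 + W + X$)
$L = -143655$
$p{\left(u \right)} = 15 + u^{2} + 957 u + \frac{33 + u}{18 + u}$ ($p{\left(u \right)} = \left(u^{2} + 957 u\right) + \left(-3 + 18 + \frac{u + 33}{u + 18}\right) = \left(u^{2} + 957 u\right) + \left(-3 + 18 + \frac{33 + u}{18 + u}\right) = \left(u^{2} + 957 u\right) + \left(15 + \frac{33 + u}{18 + u}\right) = 15 + u^{2} + 957 u + \frac{33 + u}{18 + u}$)
$w = -143655$
$p{\left(2066 \right)} + w = \frac{303 + 2066^{3} + 975 \cdot 2066^{2} + 17242 \cdot 2066}{18 + 2066} - 143655 = \frac{303 + 8818423496 + 975 \cdot 4268356 + 35621972}{2084} - 143655 = \frac{303 + 8818423496 + 4161647100 + 35621972}{2084} - 143655 = \frac{1}{2084} \cdot 13015692871 - 143655 = \frac{13015692871}{2084} - 143655 = \frac{12716315851}{2084}$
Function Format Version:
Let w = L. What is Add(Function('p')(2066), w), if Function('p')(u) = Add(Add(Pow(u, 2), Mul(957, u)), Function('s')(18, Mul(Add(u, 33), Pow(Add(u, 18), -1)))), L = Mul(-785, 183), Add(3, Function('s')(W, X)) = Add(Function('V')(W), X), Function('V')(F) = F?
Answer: Rational(12716315851, 2084) ≈ 6.1019e+6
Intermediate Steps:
Function('s')(W, X) = Add(-3, W, X) (Function('s')(W, X) = Add(-3, Add(W, X)) = Add(-3, W, X))
L = -143655
Function('p')(u) = Add(15, Pow(u, 2), Mul(957, u), Mul(Pow(Add(18, u), -1), Add(33, u))) (Function('p')(u) = Add(Add(Pow(u, 2), Mul(957, u)), Add(-3, 18, Mul(Add(u, 33), Pow(Add(u, 18), -1)))) = Add(Add(Pow(u, 2), Mul(957, u)), Add(-3, 18, Mul(Add(33, u), Pow(Add(18, u), -1)))) = Add(Add(Pow(u, 2), Mul(957, u)), Add(-3, 18, Mul(Pow(Add(18, u), -1), Add(33, u)))) = Add(Add(Pow(u, 2), Mul(957, u)), Add(15, Mul(Pow(Add(18, u), -1), Add(33, u)))) = Add(15, Pow(u, 2), Mul(957, u), Mul(Pow(Add(18, u), -1), Add(33, u))))
w = -143655
Add(Function('p')(2066), w) = Add(Mul(Pow(Add(18, 2066), -1), Add(303, Pow(2066, 3), Mul(975, Pow(2066, 2)), Mul(17242, 2066))), -143655) = Add(Mul(Pow(2084, -1), Add(303, 8818423496, Mul(975, 4268356), 35621972)), -143655) = Add(Mul(Rational(1, 2084), Add(303, 8818423496, 4161647100, 35621972)), -143655) = Add(Mul(Rational(1, 2084), 13015692871), -143655) = Add(Rational(13015692871, 2084), -143655) = Rational(12716315851, 2084)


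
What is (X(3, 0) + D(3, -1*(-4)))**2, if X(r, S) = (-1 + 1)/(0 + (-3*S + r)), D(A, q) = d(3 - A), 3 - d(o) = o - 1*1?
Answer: 16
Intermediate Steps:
d(o) = 4 - o (d(o) = 3 - (o - 1*1) = 3 - (o - 1) = 3 - (-1 + o) = 3 + (1 - o) = 4 - o)
D(A, q) = 1 + A (D(A, q) = 4 - (3 - A) = 4 + (-3 + A) = 1 + A)
X(r, S) = 0 (X(r, S) = 0/(0 + (r - 3*S)) = 0/(r - 3*S) = 0)
(X(3, 0) + D(3, -1*(-4)))**2 = (0 + (1 + 3))**2 = (0 + 4)**2 = 4**2 = 16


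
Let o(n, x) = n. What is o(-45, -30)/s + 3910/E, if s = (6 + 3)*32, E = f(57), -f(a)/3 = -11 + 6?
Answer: 25009/96 ≈ 260.51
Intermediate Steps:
f(a) = 15 (f(a) = -3*(-11 + 6) = -3*(-5) = 15)
E = 15
s = 288 (s = 9*32 = 288)
o(-45, -30)/s + 3910/E = -45/288 + 3910/15 = -45*1/288 + 3910*(1/15) = -5/32 + 782/3 = 25009/96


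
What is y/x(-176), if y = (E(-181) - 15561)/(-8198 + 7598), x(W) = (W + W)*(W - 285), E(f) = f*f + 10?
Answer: -1721/9736320 ≈ -0.00017676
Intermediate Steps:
E(f) = 10 + f**2 (E(f) = f**2 + 10 = 10 + f**2)
x(W) = 2*W*(-285 + W) (x(W) = (2*W)*(-285 + W) = 2*W*(-285 + W))
y = -1721/60 (y = ((10 + (-181)**2) - 15561)/(-8198 + 7598) = ((10 + 32761) - 15561)/(-600) = (32771 - 15561)*(-1/600) = 17210*(-1/600) = -1721/60 ≈ -28.683)
y/x(-176) = -1721*(-1/(352*(-285 - 176)))/60 = -1721/(60*(2*(-176)*(-461))) = -1721/60/162272 = -1721/60*1/162272 = -1721/9736320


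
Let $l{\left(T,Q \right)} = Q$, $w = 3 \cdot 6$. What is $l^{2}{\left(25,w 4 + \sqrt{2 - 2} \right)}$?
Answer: $5184$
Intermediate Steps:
$w = 18$
$l^{2}{\left(25,w 4 + \sqrt{2 - 2} \right)} = \left(18 \cdot 4 + \sqrt{2 - 2}\right)^{2} = \left(72 + \sqrt{0}\right)^{2} = \left(72 + 0\right)^{2} = 72^{2} = 5184$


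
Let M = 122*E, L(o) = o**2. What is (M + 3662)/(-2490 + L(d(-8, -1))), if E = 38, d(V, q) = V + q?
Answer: -2766/803 ≈ -3.4446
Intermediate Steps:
M = 4636 (M = 122*38 = 4636)
(M + 3662)/(-2490 + L(d(-8, -1))) = (4636 + 3662)/(-2490 + (-8 - 1)**2) = 8298/(-2490 + (-9)**2) = 8298/(-2490 + 81) = 8298/(-2409) = 8298*(-1/2409) = -2766/803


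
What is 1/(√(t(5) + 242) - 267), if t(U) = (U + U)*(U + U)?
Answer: -89/23649 - √38/23649 ≈ -0.0040240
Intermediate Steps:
t(U) = 4*U² (t(U) = (2*U)*(2*U) = 4*U²)
1/(√(t(5) + 242) - 267) = 1/(√(4*5² + 242) - 267) = 1/(√(4*25 + 242) - 267) = 1/(√(100 + 242) - 267) = 1/(√342 - 267) = 1/(3*√38 - 267) = 1/(-267 + 3*√38)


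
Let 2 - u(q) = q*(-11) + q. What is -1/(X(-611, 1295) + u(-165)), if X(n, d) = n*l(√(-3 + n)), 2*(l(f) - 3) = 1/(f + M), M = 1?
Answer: 8564482/29817588945 + 1222*I*√614/29817588945 ≈ 0.00028723 + 1.0155e-6*I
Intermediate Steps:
l(f) = 3 + 1/(2*(1 + f)) (l(f) = 3 + 1/(2*(f + 1)) = 3 + 1/(2*(1 + f)))
u(q) = 2 + 10*q (u(q) = 2 - (q*(-11) + q) = 2 - (-11*q + q) = 2 - (-10)*q = 2 + 10*q)
X(n, d) = n*(7 + 6*√(-3 + n))/(2*(1 + √(-3 + n))) (X(n, d) = n*((7 + 6*√(-3 + n))/(2*(1 + √(-3 + n)))) = n*(7 + 6*√(-3 + n))/(2*(1 + √(-3 + n))))
-1/(X(-611, 1295) + u(-165)) = -1/((½)*(-611)*(7 + 6*√(-3 - 611))/(1 + √(-3 - 611)) + (2 + 10*(-165))) = -1/((½)*(-611)*(7 + 6*√(-614))/(1 + √(-614)) + (2 - 1650)) = -1/((½)*(-611)*(7 + 6*(I*√614))/(1 + I*√614) - 1648) = -1/((½)*(-611)*(7 + 6*I*√614)/(1 + I*√614) - 1648) = -1/(-611*(7 + 6*I*√614)/(2*(1 + I*√614)) - 1648) = -1/(-1648 - 611*(7 + 6*I*√614)/(2*(1 + I*√614)))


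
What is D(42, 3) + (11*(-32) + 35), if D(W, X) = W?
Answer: -275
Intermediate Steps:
D(42, 3) + (11*(-32) + 35) = 42 + (11*(-32) + 35) = 42 + (-352 + 35) = 42 - 317 = -275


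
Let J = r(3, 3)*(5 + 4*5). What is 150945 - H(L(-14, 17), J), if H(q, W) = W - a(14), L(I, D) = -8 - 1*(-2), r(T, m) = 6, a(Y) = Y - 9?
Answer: 150800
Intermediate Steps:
a(Y) = -9 + Y
L(I, D) = -6 (L(I, D) = -8 + 2 = -6)
J = 150 (J = 6*(5 + 4*5) = 6*(5 + 20) = 6*25 = 150)
H(q, W) = -5 + W (H(q, W) = W - (-9 + 14) = W - 1*5 = W - 5 = -5 + W)
150945 - H(L(-14, 17), J) = 150945 - (-5 + 150) = 150945 - 1*145 = 150945 - 145 = 150800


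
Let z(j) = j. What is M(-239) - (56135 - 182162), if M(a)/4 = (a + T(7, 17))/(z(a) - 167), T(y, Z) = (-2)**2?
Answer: 25583951/203 ≈ 1.2603e+5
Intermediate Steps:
T(y, Z) = 4
M(a) = 4*(4 + a)/(-167 + a) (M(a) = 4*((a + 4)/(a - 167)) = 4*((4 + a)/(-167 + a)) = 4*(4 + a)/(-167 + a))
M(-239) - (56135 - 182162) = 4*(4 - 239)/(-167 - 239) - (56135 - 182162) = 4*(-235)/(-406) - 1*(-126027) = 4*(-1/406)*(-235) + 126027 = 470/203 + 126027 = 25583951/203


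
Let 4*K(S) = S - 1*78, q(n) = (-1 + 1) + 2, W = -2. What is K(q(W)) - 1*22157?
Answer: -22176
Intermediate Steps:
q(n) = 2 (q(n) = 0 + 2 = 2)
K(S) = -39/2 + S/4 (K(S) = (S - 1*78)/4 = (S - 78)/4 = (-78 + S)/4 = -39/2 + S/4)
K(q(W)) - 1*22157 = (-39/2 + (1/4)*2) - 1*22157 = (-39/2 + 1/2) - 22157 = -19 - 22157 = -22176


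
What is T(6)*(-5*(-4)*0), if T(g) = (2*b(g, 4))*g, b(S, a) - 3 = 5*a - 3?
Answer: 0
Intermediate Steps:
b(S, a) = 5*a (b(S, a) = 3 + (5*a - 3) = 3 + (-3 + 5*a) = 5*a)
T(g) = 40*g (T(g) = (2*(5*4))*g = (2*20)*g = 40*g)
T(6)*(-5*(-4)*0) = (40*6)*(-5*(-4)*0) = 240*(-(-20)*0) = 240*(-1*0) = 240*0 = 0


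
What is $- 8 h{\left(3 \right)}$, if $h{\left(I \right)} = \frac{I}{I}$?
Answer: $-8$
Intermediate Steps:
$h{\left(I \right)} = 1$
$- 8 h{\left(3 \right)} = \left(-8\right) 1 = -8$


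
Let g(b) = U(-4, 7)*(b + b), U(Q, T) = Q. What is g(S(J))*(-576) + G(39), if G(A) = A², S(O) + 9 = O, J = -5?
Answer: -62991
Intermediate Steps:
S(O) = -9 + O
g(b) = -8*b (g(b) = -4*(b + b) = -8*b)
g(S(J))*(-576) + G(39) = -8*(-9 - 5)*(-576) + 39² = -8*(-14)*(-576) + 1521 = 112*(-576) + 1521 = -64512 + 1521 = -62991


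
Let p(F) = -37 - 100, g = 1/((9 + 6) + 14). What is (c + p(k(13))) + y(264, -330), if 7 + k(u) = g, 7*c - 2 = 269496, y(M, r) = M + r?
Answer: 268077/7 ≈ 38297.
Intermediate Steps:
c = 269498/7 (c = 2/7 + (⅐)*269496 = 2/7 + 269496/7 = 269498/7 ≈ 38500.)
g = 1/29 (g = 1/(15 + 14) = 1/29 ≈ 0.034483)
k(u) = -202/29 (k(u) = -7 + 1/29 = -202/29)
p(F) = -137
(c + p(k(13))) + y(264, -330) = (269498/7 - 137) + (264 - 330) = 268539/7 - 66 = 268077/7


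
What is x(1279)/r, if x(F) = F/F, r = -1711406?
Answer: -1/1711406 ≈ -5.8431e-7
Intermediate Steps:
x(F) = 1
x(1279)/r = 1/(-1711406) = 1*(-1/1711406) = -1/1711406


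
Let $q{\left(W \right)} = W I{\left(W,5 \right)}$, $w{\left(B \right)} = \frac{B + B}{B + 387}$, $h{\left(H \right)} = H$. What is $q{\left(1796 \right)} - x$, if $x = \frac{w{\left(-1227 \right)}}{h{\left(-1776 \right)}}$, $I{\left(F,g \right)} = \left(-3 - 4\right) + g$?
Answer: $- \frac{893114471}{248640} \approx -3592.0$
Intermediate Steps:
$I{\left(F,g \right)} = -7 + g$
$w{\left(B \right)} = \frac{2 B}{387 + B}$
$q{\left(W \right)} = - 2 W$ ($q{\left(W \right)} = W \left(-7 + 5\right) = W \left(-2\right) = - 2 W$)
$x = - \frac{409}{248640}$ ($x = \frac{2 \left(-1227\right) \frac{1}{387 - 1227}}{-1776} = 2 \left(-1227\right) \frac{1}{-840} \left(- \frac{1}{1776}\right) = 2 \left(-1227\right) \left(- \frac{1}{840}\right) \left(- \frac{1}{1776}\right) = \frac{409}{140} \left(- \frac{1}{1776}\right) = - \frac{409}{248640} \approx -0.0016449$)
$q{\left(1796 \right)} - x = \left(-2\right) 1796 - - \frac{409}{248640} = -3592 + \frac{409}{248640} = - \frac{893114471}{248640}$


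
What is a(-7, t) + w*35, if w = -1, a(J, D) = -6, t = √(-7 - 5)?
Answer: -41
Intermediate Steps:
t = 2*I*√3 (t = √(-12) = 2*I*√3 ≈ 3.4641*I)
a(-7, t) + w*35 = -6 - 1*35 = -6 - 35 = -41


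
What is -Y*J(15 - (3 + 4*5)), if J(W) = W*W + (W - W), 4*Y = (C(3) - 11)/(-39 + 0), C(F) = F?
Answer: -128/39 ≈ -3.2821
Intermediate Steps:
Y = 2/39 (Y = ((3 - 11)/(-39 + 0))/4 = (-8/(-39))/4 = (-8*(-1/39))/4 = (1/4)*(8/39) = 2/39 ≈ 0.051282)
J(W) = W**2 (J(W) = W**2 + 0 = W**2)
-Y*J(15 - (3 + 4*5)) = -2*(15 - (3 + 4*5))**2/39 = -2*(15 - (3 + 20))**2/39 = -2*(15 - 1*23)**2/39 = -2*(15 - 23)**2/39 = -2*(-8)**2/39 = -2*64/39 = -1*128/39 = -128/39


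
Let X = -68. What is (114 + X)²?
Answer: 2116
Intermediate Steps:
(114 + X)² = (114 - 68)² = 46² = 2116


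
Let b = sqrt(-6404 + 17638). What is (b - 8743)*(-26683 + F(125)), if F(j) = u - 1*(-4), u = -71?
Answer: 233875250 - 26750*sqrt(11234) ≈ 2.3104e+8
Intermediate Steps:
F(j) = -67 (F(j) = -71 - 1*(-4) = -71 + 4 = -67)
b = sqrt(11234) ≈ 105.99
(b - 8743)*(-26683 + F(125)) = (sqrt(11234) - 8743)*(-26683 - 67) = (-8743 + sqrt(11234))*(-26750) = 233875250 - 26750*sqrt(11234)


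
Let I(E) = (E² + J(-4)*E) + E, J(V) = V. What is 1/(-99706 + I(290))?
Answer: -1/16476 ≈ -6.0694e-5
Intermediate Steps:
I(E) = E² - 3*E (I(E) = (E² - 4*E) + E = E² - 3*E)
1/(-99706 + I(290)) = 1/(-99706 + 290*(-3 + 290)) = 1/(-99706 + 290*287) = 1/(-99706 + 83230) = 1/(-16476) = -1/16476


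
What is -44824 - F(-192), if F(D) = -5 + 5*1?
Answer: -44824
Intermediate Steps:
F(D) = 0 (F(D) = -5 + 5 = 0)
-44824 - F(-192) = -44824 - 1*0 = -44824 + 0 = -44824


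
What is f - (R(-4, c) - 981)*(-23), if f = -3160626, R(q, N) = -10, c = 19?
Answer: -3183419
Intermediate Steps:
f - (R(-4, c) - 981)*(-23) = -3160626 - (-10 - 981)*(-23) = -3160626 - (-991)*(-23) = -3160626 - 1*22793 = -3160626 - 22793 = -3183419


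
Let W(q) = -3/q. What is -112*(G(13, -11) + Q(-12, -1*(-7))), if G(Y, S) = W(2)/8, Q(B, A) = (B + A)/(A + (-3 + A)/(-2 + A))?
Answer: 3619/39 ≈ 92.795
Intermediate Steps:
Q(B, A) = (A + B)/(A + (-3 + A)/(-2 + A))
G(Y, S) = -3/16 (G(Y, S) = -3/2/8 = -3*½*(⅛) = -3/2*⅛ = -3/16)
-112*(G(13, -11) + Q(-12, -1*(-7))) = -112*(-3/16 + (-(-1*(-7))² + 2*(-1*(-7)) + 2*(-12) - 1*(-1*(-7))*(-12))/(3 - 1*(-7) - (-1*(-7))²)) = -112*(-3/16 + (-1*7² + 2*7 - 24 - 1*7*(-12))/(3 + 7 - 1*7²)) = -112*(-3/16 + (-1*49 + 14 - 24 + 84)/(3 + 7 - 1*49)) = -112*(-3/16 + (-49 + 14 - 24 + 84)/(3 + 7 - 49)) = -112*(-3/16 + 25/(-39)) = -112*(-3/16 - 1/39*25) = -112*(-3/16 - 25/39) = -112*(-517/624) = 3619/39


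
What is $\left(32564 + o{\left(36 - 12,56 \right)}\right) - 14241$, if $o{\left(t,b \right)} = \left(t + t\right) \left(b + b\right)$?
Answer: $23699$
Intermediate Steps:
$o{\left(t,b \right)} = 4 b t$ ($o{\left(t,b \right)} = 2 t 2 b = 4 b t$)
$\left(32564 + o{\left(36 - 12,56 \right)}\right) - 14241 = \left(32564 + 4 \cdot 56 \left(36 - 12\right)\right) - 14241 = \left(32564 + 4 \cdot 56 \cdot 24\right) - 14241 = \left(32564 + 5376\right) - 14241 = 37940 - 14241 = 23699$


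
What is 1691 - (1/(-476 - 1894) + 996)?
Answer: 1647151/2370 ≈ 695.00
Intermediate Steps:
1691 - (1/(-476 - 1894) + 996) = 1691 - (1/(-2370) + 996) = 1691 - (-1/2370 + 996) = 1691 - 1*2360519/2370 = 1691 - 2360519/2370 = 1647151/2370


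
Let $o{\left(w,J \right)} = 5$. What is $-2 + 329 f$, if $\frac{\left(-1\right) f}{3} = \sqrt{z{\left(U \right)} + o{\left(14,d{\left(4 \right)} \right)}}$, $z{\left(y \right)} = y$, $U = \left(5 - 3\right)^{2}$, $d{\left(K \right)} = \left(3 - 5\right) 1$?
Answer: $-2963$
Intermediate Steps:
$d{\left(K \right)} = -2$ ($d{\left(K \right)} = \left(-2\right) 1 = -2$)
$U = 4$ ($U = 2^{2} = 4$)
$f = -9$ ($f = - 3 \sqrt{4 + 5} = - 3 \sqrt{9} = \left(-3\right) 3 = -9$)
$-2 + 329 f = -2 + 329 \left(-9\right) = -2 - 2961 = -2963$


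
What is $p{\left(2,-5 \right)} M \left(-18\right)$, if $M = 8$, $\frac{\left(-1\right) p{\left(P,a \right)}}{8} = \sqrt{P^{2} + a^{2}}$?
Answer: $1152 \sqrt{29} \approx 6203.7$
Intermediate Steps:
$p{\left(P,a \right)} = - 8 \sqrt{P^{2} + a^{2}}$
$p{\left(2,-5 \right)} M \left(-18\right) = - 8 \sqrt{2^{2} + \left(-5\right)^{2}} \cdot 8 \left(-18\right) = - 8 \sqrt{4 + 25} \cdot 8 \left(-18\right) = - 8 \sqrt{29} \cdot 8 \left(-18\right) = - 64 \sqrt{29} \left(-18\right) = 1152 \sqrt{29}$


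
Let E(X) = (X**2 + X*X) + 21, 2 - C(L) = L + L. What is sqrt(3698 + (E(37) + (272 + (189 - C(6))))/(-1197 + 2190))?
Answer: 356*sqrt(28797)/993 ≈ 60.838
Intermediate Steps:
C(L) = 2 - 2*L (C(L) = 2 - (L + L) = 2 - 2*L)
E(X) = 21 + 2*X**2 (E(X) = (X**2 + X**2) + 21 = 2*X**2 + 21 = 21 + 2*X**2)
sqrt(3698 + (E(37) + (272 + (189 - C(6))))/(-1197 + 2190)) = sqrt(3698 + ((21 + 2*37**2) + (272 + (189 - (2 - 2*6))))/(-1197 + 2190)) = sqrt(3698 + ((21 + 2*1369) + (272 + (189 - (2 - 12))))/993) = sqrt(3698 + ((21 + 2738) + (272 + (189 - 1*(-10))))*(1/993)) = sqrt(3698 + (2759 + (272 + (189 + 10)))*(1/993)) = sqrt(3698 + (2759 + (272 + 199))*(1/993)) = sqrt(3698 + (2759 + 471)*(1/993)) = sqrt(3698 + 3230*(1/993)) = sqrt(3698 + 3230/993) = sqrt(3675344/993) = 356*sqrt(28797)/993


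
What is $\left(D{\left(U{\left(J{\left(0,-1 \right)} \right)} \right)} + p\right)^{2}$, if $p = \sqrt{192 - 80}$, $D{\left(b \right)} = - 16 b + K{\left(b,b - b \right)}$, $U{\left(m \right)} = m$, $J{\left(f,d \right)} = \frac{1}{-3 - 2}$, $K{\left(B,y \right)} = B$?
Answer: $121 + 24 \sqrt{7} \approx 184.5$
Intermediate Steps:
$J{\left(f,d \right)} = - \frac{1}{5}$ ($J{\left(f,d \right)} = \frac{1}{-5} = - \frac{1}{5}$)
$D{\left(b \right)} = - 15 b$ ($D{\left(b \right)} = - 16 b + b = - 15 b$)
$p = 4 \sqrt{7}$ ($p = \sqrt{112} = 4 \sqrt{7} \approx 10.583$)
$\left(D{\left(U{\left(J{\left(0,-1 \right)} \right)} \right)} + p\right)^{2} = \left(\left(-15\right) \left(- \frac{1}{5}\right) + 4 \sqrt{7}\right)^{2} = \left(3 + 4 \sqrt{7}\right)^{2}$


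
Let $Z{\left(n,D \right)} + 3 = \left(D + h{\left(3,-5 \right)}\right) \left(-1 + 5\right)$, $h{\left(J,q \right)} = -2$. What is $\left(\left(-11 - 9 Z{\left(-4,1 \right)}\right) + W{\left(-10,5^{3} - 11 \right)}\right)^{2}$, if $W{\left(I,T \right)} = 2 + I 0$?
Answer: $2916$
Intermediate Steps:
$Z{\left(n,D \right)} = -11 + 4 D$ ($Z{\left(n,D \right)} = -3 + \left(D - 2\right) \left(-1 + 5\right) = -3 + \left(-2 + D\right) 4 = -3 + \left(-8 + 4 D\right) = -11 + 4 D$)
$W{\left(I,T \right)} = 2$ ($W{\left(I,T \right)} = 2 + 0 = 2$)
$\left(\left(-11 - 9 Z{\left(-4,1 \right)}\right) + W{\left(-10,5^{3} - 11 \right)}\right)^{2} = \left(\left(-11 - 9 \left(-11 + 4 \cdot 1\right)\right) + 2\right)^{2} = \left(\left(-11 - 9 \left(-11 + 4\right)\right) + 2\right)^{2} = \left(\left(-11 - -63\right) + 2\right)^{2} = \left(\left(-11 + 63\right) + 2\right)^{2} = \left(52 + 2\right)^{2} = 54^{2} = 2916$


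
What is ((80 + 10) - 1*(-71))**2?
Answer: 25921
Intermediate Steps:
((80 + 10) - 1*(-71))**2 = (90 + 71)**2 = 161**2 = 25921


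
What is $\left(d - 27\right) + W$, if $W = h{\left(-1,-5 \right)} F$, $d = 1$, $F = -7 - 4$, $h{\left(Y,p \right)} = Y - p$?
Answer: $-70$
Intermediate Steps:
$F = -11$
$W = -44$ ($W = \left(-1 - -5\right) \left(-11\right) = \left(-1 + 5\right) \left(-11\right) = 4 \left(-11\right) = -44$)
$\left(d - 27\right) + W = \left(1 - 27\right) - 44 = -26 - 44 = -70$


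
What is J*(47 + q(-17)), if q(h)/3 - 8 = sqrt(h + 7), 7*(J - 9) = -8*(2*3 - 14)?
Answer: 9017/7 + 381*I*sqrt(10)/7 ≈ 1288.1 + 172.12*I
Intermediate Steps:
J = 127/7 (J = 9 + (-8*(2*3 - 14))/7 = 9 + (-8*(6 - 14))/7 = 9 + (-8*(-8))/7 = 9 + (1/7)*64 = 9 + 64/7 = 127/7 ≈ 18.143)
q(h) = 24 + 3*sqrt(7 + h) (q(h) = 24 + 3*sqrt(h + 7) = 24 + 3*sqrt(7 + h))
J*(47 + q(-17)) = 127*(47 + (24 + 3*sqrt(7 - 17)))/7 = 127*(47 + (24 + 3*sqrt(-10)))/7 = 127*(47 + (24 + 3*(I*sqrt(10))))/7 = 127*(47 + (24 + 3*I*sqrt(10)))/7 = 127*(71 + 3*I*sqrt(10))/7 = 9017/7 + 381*I*sqrt(10)/7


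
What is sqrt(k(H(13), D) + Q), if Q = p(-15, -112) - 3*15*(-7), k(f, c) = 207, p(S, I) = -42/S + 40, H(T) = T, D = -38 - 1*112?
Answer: 2*sqrt(3530)/5 ≈ 23.766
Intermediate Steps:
D = -150 (D = -38 - 112 = -150)
p(S, I) = 40 - 42/S
Q = 1789/5 (Q = (40 - 42/(-15)) - 3*15*(-7) = (40 - 42*(-1/15)) - 45*(-7) = (40 + 14/5) - 1*(-315) = 214/5 + 315 = 1789/5 ≈ 357.80)
sqrt(k(H(13), D) + Q) = sqrt(207 + 1789/5) = sqrt(2824/5) = 2*sqrt(3530)/5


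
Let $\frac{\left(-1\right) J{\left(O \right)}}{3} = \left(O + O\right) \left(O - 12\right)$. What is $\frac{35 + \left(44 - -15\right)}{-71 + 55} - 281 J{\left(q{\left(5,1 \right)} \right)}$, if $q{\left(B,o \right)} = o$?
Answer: $- \frac{148415}{8} \approx -18552.0$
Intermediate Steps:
$J{\left(O \right)} = - 6 O \left(-12 + O\right)$ ($J{\left(O \right)} = - 3 \left(O + O\right) \left(O - 12\right) = - 3 \cdot 2 O \left(-12 + O\right) = - 6 O \left(-12 + O\right)$)
$\frac{35 + \left(44 - -15\right)}{-71 + 55} - 281 J{\left(q{\left(5,1 \right)} \right)} = \frac{35 + \left(44 - -15\right)}{-71 + 55} - 281 \cdot 6 \cdot 1 \left(12 - 1\right) = \frac{35 + \left(44 + 15\right)}{-16} - 281 \cdot 6 \cdot 1 \left(12 - 1\right) = \left(35 + 59\right) \left(- \frac{1}{16}\right) - 281 \cdot 6 \cdot 1 \cdot 11 = 94 \left(- \frac{1}{16}\right) - 18546 = - \frac{47}{8} - 18546 = - \frac{148415}{8}$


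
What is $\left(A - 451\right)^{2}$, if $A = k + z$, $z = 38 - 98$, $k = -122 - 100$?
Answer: $537289$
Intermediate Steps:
$k = -222$ ($k = -122 - 100 = -222$)
$z = -60$
$A = -282$ ($A = -222 - 60 = -282$)
$\left(A - 451\right)^{2} = \left(-282 - 451\right)^{2} = \left(-733\right)^{2} = 537289$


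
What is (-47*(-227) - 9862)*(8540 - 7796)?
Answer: 600408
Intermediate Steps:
(-47*(-227) - 9862)*(8540 - 7796) = (10669 - 9862)*744 = 807*744 = 600408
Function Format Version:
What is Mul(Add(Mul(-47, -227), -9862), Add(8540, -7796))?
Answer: 600408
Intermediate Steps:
Mul(Add(Mul(-47, -227), -9862), Add(8540, -7796)) = Mul(Add(10669, -9862), 744) = Mul(807, 744) = 600408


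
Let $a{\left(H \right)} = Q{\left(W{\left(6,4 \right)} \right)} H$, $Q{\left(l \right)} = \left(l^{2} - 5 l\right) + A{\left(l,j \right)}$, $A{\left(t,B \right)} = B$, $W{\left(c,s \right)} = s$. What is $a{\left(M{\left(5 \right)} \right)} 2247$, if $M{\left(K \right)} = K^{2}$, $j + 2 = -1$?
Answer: $-393225$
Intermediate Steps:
$j = -3$ ($j = -2 - 1 = -3$)
$Q{\left(l \right)} = -3 + l^{2} - 5 l$ ($Q{\left(l \right)} = \left(l^{2} - 5 l\right) - 3 = -3 + l^{2} - 5 l$)
$a{\left(H \right)} = - 7 H$ ($a{\left(H \right)} = \left(-3 + 4^{2} - 20\right) H = \left(-3 + 16 - 20\right) H = - 7 H$)
$a{\left(M{\left(5 \right)} \right)} 2247 = - 7 \cdot 5^{2} \cdot 2247 = \left(-7\right) 25 \cdot 2247 = \left(-175\right) 2247 = -393225$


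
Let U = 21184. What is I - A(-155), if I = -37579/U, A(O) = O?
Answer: 3245941/21184 ≈ 153.23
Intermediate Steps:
I = -37579/21184 ≈ -1.7739
I - A(-155) = -37579/21184 - 1*(-155) = -37579/21184 + 155 = 3245941/21184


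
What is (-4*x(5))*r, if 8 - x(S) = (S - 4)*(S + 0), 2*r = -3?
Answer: 18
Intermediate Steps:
r = -3/2 (r = (½)*(-3) = -3/2 ≈ -1.5000)
x(S) = 8 - S*(-4 + S) (x(S) = 8 - (S - 4)*(S + 0) = 8 - (-4 + S)*S = 8 - S*(-4 + S))
(-4*x(5))*r = -4*(8 - 1*5² + 4*5)*(-3/2) = -4*(8 - 1*25 + 20)*(-3/2) = -4*(8 - 25 + 20)*(-3/2) = -4*3*(-3/2) = -12*(-3/2) = 18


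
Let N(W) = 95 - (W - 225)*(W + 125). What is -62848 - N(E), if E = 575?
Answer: 182057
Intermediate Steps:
N(W) = 95 - (-225 + W)*(125 + W)
-62848 - N(E) = -62848 - (28220 - 1*575² + 100*575) = -62848 - (28220 - 1*330625 + 57500) = -62848 - (28220 - 330625 + 57500) = -62848 - 1*(-244905) = -62848 + 244905 = 182057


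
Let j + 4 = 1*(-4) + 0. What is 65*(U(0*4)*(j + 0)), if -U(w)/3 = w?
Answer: 0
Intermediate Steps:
j = -8 (j = -4 + (1*(-4) + 0) = -4 + (-4 + 0) = -4 - 4 = -8)
U(w) = -3*w
65*(U(0*4)*(j + 0)) = 65*((-0*4)*(-8 + 0)) = 65*(-3*0*(-8)) = 65*(0*(-8)) = 65*0 = 0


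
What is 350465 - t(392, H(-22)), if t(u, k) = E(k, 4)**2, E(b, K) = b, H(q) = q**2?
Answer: 116209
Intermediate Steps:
t(u, k) = k**2
350465 - t(392, H(-22)) = 350465 - ((-22)**2)**2 = 350465 - 1*484**2 = 350465 - 1*234256 = 350465 - 234256 = 116209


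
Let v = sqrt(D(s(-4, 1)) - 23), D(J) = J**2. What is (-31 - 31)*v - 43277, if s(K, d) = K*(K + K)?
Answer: -43277 - 62*sqrt(1001) ≈ -45239.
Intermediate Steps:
s(K, d) = 2*K**2 (s(K, d) = K*(2*K) = 2*K**2)
v = sqrt(1001) (v = sqrt((2*(-4)**2)**2 - 23) = sqrt((2*16)**2 - 23) = sqrt(32**2 - 23) = sqrt(1024 - 23) = sqrt(1001) ≈ 31.639)
(-31 - 31)*v - 43277 = (-31 - 31)*sqrt(1001) - 43277 = -62*sqrt(1001) - 43277 = -43277 - 62*sqrt(1001)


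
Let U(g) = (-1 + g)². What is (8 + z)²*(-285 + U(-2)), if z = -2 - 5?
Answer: -276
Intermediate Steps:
z = -7
(8 + z)²*(-285 + U(-2)) = (8 - 7)²*(-285 + (-1 - 2)²) = 1²*(-285 + (-3)²) = 1*(-285 + 9) = 1*(-276) = -276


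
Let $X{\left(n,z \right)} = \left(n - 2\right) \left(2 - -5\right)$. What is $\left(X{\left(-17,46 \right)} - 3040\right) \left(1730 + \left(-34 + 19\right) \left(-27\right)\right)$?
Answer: $-6774355$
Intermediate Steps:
$X{\left(n,z \right)} = -14 + 7 n$ ($X{\left(n,z \right)} = \left(n + \left(-3 + 1\right)\right) \left(2 + 5\right) = \left(n - 2\right) 7 = \left(-2 + n\right) 7 = -14 + 7 n$)
$\left(X{\left(-17,46 \right)} - 3040\right) \left(1730 + \left(-34 + 19\right) \left(-27\right)\right) = \left(\left(-14 + 7 \left(-17\right)\right) - 3040\right) \left(1730 + \left(-34 + 19\right) \left(-27\right)\right) = \left(\left(-14 - 119\right) - 3040\right) \left(1730 - -405\right) = \left(-133 - 3040\right) \left(1730 + 405\right) = \left(-3173\right) 2135 = -6774355$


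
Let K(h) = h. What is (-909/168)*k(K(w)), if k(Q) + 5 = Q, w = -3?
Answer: 303/7 ≈ 43.286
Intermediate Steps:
k(Q) = -5 + Q
(-909/168)*k(K(w)) = (-909/168)*(-5 - 3) = -909*1/168*(-8) = -303/56*(-8) = 303/7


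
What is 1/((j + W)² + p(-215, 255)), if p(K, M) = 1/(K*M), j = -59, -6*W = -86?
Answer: 164475/328145897 ≈ 0.00050122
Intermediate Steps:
W = 43/3 (W = -⅙*(-86) = 43/3 ≈ 14.333)
p(K, M) = 1/(K*M)
1/((j + W)² + p(-215, 255)) = 1/((-59 + 43/3)² + 1/(-215*255)) = 1/((-134/3)² - 1/215*1/255) = 1/(17956/9 - 1/54825) = 1/(328145897/164475) = 164475/328145897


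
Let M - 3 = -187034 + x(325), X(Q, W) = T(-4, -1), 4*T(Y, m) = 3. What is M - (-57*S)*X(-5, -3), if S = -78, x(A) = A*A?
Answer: -169481/2 ≈ -84741.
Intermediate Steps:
x(A) = A²
T(Y, m) = ¾ (T(Y, m) = (¼)*3 = ¾)
X(Q, W) = ¾
M = -81406 (M = 3 + (-187034 + 325²) = 3 + (-187034 + 105625) = 3 - 81409 = -81406)
M - (-57*S)*X(-5, -3) = -81406 - (-57*(-78))*3/4 = -81406 - 4446*3/4 = -81406 - 1*6669/2 = -81406 - 6669/2 = -169481/2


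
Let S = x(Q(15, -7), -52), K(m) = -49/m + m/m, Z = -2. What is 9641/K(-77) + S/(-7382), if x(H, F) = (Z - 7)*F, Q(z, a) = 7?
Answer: 391430029/66438 ≈ 5891.7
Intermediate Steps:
K(m) = 1 - 49/m (K(m) = -49/m + 1 = 1 - 49/m)
x(H, F) = -9*F (x(H, F) = (-2 - 7)*F = -9*F)
S = 468 (S = -9*(-52) = 468)
9641/K(-77) + S/(-7382) = 9641/(((-49 - 77)/(-77))) + 468/(-7382) = 9641/((-1/77*(-126))) + 468*(-1/7382) = 9641/(18/11) - 234/3691 = 9641*(11/18) - 234/3691 = 106051/18 - 234/3691 = 391430029/66438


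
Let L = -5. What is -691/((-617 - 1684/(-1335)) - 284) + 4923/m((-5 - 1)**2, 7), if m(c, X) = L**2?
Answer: 5936328498/30028775 ≈ 197.69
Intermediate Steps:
m(c, X) = 25 (m(c, X) = (-5)**2 = 25)
-691/((-617 - 1684/(-1335)) - 284) + 4923/m((-5 - 1)**2, 7) = -691/((-617 - 1684/(-1335)) - 284) + 4923/25 = -691/((-617 - 1684*(-1/1335)) - 284) + 4923*(1/25) = -691/((-617 + 1684/1335) - 284) + 4923/25 = -691/(-822011/1335 - 284) + 4923/25 = -691/(-1201151/1335) + 4923/25 = -691*(-1335/1201151) + 4923/25 = 922485/1201151 + 4923/25 = 5936328498/30028775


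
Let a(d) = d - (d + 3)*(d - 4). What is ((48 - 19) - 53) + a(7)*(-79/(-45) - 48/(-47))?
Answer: -185839/2115 ≈ -87.867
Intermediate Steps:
a(d) = d - (-4 + d)*(3 + d) (a(d) = d - (3 + d)*(-4 + d) = d - (-4 + d)*(3 + d))
((48 - 19) - 53) + a(7)*(-79/(-45) - 48/(-47)) = ((48 - 19) - 53) + (12 - 1*7² + 2*7)*(-79/(-45) - 48/(-47)) = (29 - 53) + (12 - 1*49 + 14)*(-79*(-1/45) - 48*(-1/47)) = -24 + (12 - 49 + 14)*(79/45 + 48/47) = -24 - 23*5873/2115 = -24 - 135079/2115 = -185839/2115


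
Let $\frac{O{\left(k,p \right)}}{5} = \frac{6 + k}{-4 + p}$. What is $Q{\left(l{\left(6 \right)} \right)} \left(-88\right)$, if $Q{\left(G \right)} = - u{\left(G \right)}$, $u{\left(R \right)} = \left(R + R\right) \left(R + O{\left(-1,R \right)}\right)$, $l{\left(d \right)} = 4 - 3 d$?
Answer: $\frac{341264}{9} \approx 37918.0$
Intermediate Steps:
$O{\left(k,p \right)} = \frac{5 \left(6 + k\right)}{-4 + p}$ ($O{\left(k,p \right)} = 5 \frac{6 + k}{-4 + p} = \frac{5 \left(6 + k\right)}{-4 + p}$)
$u{\left(R \right)} = 2 R \left(R + \frac{25}{-4 + R}\right)$ ($u{\left(R \right)} = \left(R + R\right) \left(R + \frac{5 \left(6 - 1\right)}{-4 + R}\right) = 2 R \left(R + 5 \frac{1}{-4 + R} 5\right) = 2 R \left(R + \frac{25}{-4 + R}\right)$)
$Q{\left(G \right)} = - \frac{2 G \left(25 + G \left(-4 + G\right)\right)}{-4 + G}$
$Q{\left(l{\left(6 \right)} \right)} \left(-88\right) = - \frac{2 \left(4 - 18\right) \left(25 + \left(4 - 18\right) \left(-4 + \left(4 - 18\right)\right)\right)}{-4 + \left(4 - 18\right)} \left(-88\right) = \left(-2\right) \left(-14\right) \frac{1}{-4 - 14} \left(25 - 14 \left(-4 - 14\right)\right) \left(-88\right) = \left(-2\right) \left(-14\right) \frac{1}{-18} \left(25 - -252\right) \left(-88\right) = \left(-2\right) \left(-14\right) \left(- \frac{1}{18}\right) \left(25 + 252\right) \left(-88\right) = \left(-2\right) \left(-14\right) \left(- \frac{1}{18}\right) 277 \left(-88\right) = \left(- \frac{3878}{9}\right) \left(-88\right) = \frac{341264}{9}$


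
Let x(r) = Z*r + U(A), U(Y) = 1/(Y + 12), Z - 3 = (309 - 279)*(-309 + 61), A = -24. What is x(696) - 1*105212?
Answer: -63376369/12 ≈ -5.2814e+6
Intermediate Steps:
Z = -7437 (Z = 3 + (309 - 279)*(-309 + 61) = 3 + 30*(-248) = 3 - 7440 = -7437)
U(Y) = 1/(12 + Y)
x(r) = -1/12 - 7437*r (x(r) = -7437*r + 1/(12 - 24) = -7437*r + 1/(-12) = -7437*r - 1/12 = -1/12 - 7437*r)
x(696) - 1*105212 = (-1/12 - 7437*696) - 1*105212 = (-1/12 - 5176152) - 105212 = -62113825/12 - 105212 = -63376369/12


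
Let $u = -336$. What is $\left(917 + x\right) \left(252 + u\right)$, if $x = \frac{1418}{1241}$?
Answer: $- \frac{95710860}{1241} \approx -77124.0$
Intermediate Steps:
$x = \frac{1418}{1241}$ ($x = 1418 \cdot \frac{1}{1241} = \frac{1418}{1241} \approx 1.1426$)
$\left(917 + x\right) \left(252 + u\right) = \left(917 + \frac{1418}{1241}\right) \left(252 - 336\right) = \frac{1139415}{1241} \left(-84\right) = - \frac{95710860}{1241}$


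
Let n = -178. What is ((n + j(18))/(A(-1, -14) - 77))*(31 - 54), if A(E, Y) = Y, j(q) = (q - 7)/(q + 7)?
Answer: -102097/2275 ≈ -44.878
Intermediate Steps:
j(q) = (-7 + q)/(7 + q)
((n + j(18))/(A(-1, -14) - 77))*(31 - 54) = ((-178 + (-7 + 18)/(7 + 18))/(-14 - 77))*(31 - 54) = ((-178 + 11/25)/(-91))*(-23) = ((-178 + (1/25)*11)*(-1/91))*(-23) = ((-178 + 11/25)*(-1/91))*(-23) = -4439/25*(-1/91)*(-23) = (4439/2275)*(-23) = -102097/2275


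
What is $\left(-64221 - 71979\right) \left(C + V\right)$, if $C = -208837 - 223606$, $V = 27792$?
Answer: $55113466200$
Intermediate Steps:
$C = -432443$
$\left(-64221 - 71979\right) \left(C + V\right) = \left(-64221 - 71979\right) \left(-432443 + 27792\right) = \left(-136200\right) \left(-404651\right) = 55113466200$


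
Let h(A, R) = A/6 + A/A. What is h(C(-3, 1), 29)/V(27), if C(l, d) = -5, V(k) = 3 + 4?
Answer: 1/42 ≈ 0.023810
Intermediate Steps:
V(k) = 7
h(A, R) = 1 + A/6 (h(A, R) = A*(1/6) + 1 = A/6 + 1 = 1 + A/6)
h(C(-3, 1), 29)/V(27) = (1 + (1/6)*(-5))/7 = (1 - 5/6)*(1/7) = (1/6)*(1/7) = 1/42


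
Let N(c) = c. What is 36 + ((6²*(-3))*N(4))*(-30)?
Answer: 12996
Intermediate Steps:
36 + ((6²*(-3))*N(4))*(-30) = 36 + ((6²*(-3))*4)*(-30) = 36 + ((36*(-3))*4)*(-30) = 36 - 108*4*(-30) = 36 - 432*(-30) = 36 + 12960 = 12996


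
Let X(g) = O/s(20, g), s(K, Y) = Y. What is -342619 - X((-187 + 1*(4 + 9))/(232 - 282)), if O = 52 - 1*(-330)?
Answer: -29817403/87 ≈ -3.4273e+5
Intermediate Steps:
O = 382 (O = 52 + 330 = 382)
X(g) = 382/g
-342619 - X((-187 + 1*(4 + 9))/(232 - 282)) = -342619 - 382/((-187 + 1*(4 + 9))/(232 - 282)) = -342619 - 382/((-187 + 1*13)/(-50)) = -342619 - 382/((-187 + 13)*(-1/50)) = -342619 - 382/((-174*(-1/50))) = -342619 - 382/87/25 = -342619 - 382*25/87 = -342619 - 1*9550/87 = -342619 - 9550/87 = -29817403/87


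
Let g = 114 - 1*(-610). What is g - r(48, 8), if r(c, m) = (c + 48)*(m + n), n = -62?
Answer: 5908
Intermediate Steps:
g = 724 (g = 114 + 610 = 724)
r(c, m) = (-62 + m)*(48 + c) (r(c, m) = (c + 48)*(m - 62) = (48 + c)*(-62 + m) = (-62 + m)*(48 + c))
g - r(48, 8) = 724 - (-2976 - 62*48 + 48*8 + 48*8) = 724 - (-2976 - 2976 + 384 + 384) = 724 - 1*(-5184) = 724 + 5184 = 5908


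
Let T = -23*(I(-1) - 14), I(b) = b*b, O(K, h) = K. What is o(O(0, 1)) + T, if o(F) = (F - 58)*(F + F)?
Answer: 299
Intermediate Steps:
I(b) = b²
o(F) = 2*F*(-58 + F) (o(F) = (-58 + F)*(2*F) = 2*F*(-58 + F))
T = 299 (T = -23*((-1)² - 14) = -23*(1 - 14) = -23*(-13) = 299)
o(O(0, 1)) + T = 2*0*(-58 + 0) + 299 = 2*0*(-58) + 299 = 0 + 299 = 299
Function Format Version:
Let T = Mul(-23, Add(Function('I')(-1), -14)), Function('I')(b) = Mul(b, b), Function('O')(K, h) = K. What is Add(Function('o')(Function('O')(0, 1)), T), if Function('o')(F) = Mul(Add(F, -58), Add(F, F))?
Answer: 299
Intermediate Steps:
Function('I')(b) = Pow(b, 2)
Function('o')(F) = Mul(2, F, Add(-58, F)) (Function('o')(F) = Mul(Add(-58, F), Mul(2, F)) = Mul(2, F, Add(-58, F)))
T = 299 (T = Mul(-23, Add(Pow(-1, 2), -14)) = Mul(-23, Add(1, -14)) = Mul(-23, -13) = 299)
Add(Function('o')(Function('O')(0, 1)), T) = Add(Mul(2, 0, Add(-58, 0)), 299) = Add(Mul(2, 0, -58), 299) = Add(0, 299) = 299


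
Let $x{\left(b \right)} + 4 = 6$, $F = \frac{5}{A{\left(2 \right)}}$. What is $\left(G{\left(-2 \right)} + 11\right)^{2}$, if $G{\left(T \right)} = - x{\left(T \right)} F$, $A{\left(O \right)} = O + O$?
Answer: $\frac{289}{4} \approx 72.25$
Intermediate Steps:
$A{\left(O \right)} = 2 O$
$F = \frac{5}{4}$ ($F = \frac{5}{2 \cdot 2} = \frac{5}{4} \approx 1.25$)
$x{\left(b \right)} = 2$ ($x{\left(b \right)} = -4 + 6 = 2$)
$G{\left(T \right)} = - \frac{5}{2}$ ($G{\left(T \right)} = \left(-1\right) 2 \cdot \frac{5}{4} = \left(-2\right) \frac{5}{4} = - \frac{5}{2}$)
$\left(G{\left(-2 \right)} + 11\right)^{2} = \left(- \frac{5}{2} + 11\right)^{2} = \left(\frac{17}{2}\right)^{2} = \frac{289}{4}$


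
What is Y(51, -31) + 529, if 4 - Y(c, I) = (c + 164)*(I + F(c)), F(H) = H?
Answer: -3767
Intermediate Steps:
Y(c, I) = 4 - (164 + c)*(I + c) (Y(c, I) = 4 - (c + 164)*(I + c) = 4 - (164 + c)*(I + c))
Y(51, -31) + 529 = (4 - 1*51² - 164*(-31) - 164*51 - 1*(-31)*51) + 529 = (4 - 1*2601 + 5084 - 8364 + 1581) + 529 = (4 - 2601 + 5084 - 8364 + 1581) + 529 = -4296 + 529 = -3767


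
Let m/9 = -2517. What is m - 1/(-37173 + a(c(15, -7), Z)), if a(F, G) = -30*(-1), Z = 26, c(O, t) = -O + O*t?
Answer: -841400378/37143 ≈ -22653.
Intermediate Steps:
m = -22653 (m = 9*(-2517) = -22653)
a(F, G) = 30
m - 1/(-37173 + a(c(15, -7), Z)) = -22653 - 1/(-37173 + 30) = -22653 - 1/(-37143) = -22653 - 1*(-1/37143) = -22653 + 1/37143 = -841400378/37143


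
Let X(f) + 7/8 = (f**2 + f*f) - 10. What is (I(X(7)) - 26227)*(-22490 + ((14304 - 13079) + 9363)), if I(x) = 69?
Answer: 311332516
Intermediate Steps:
X(f) = -87/8 + 2*f**2 (X(f) = -7/8 + ((f**2 + f*f) - 10) = -7/8 + ((f**2 + f**2) - 10) = -7/8 + (2*f**2 - 10) = -7/8 + (-10 + 2*f**2) = -87/8 + 2*f**2)
(I(X(7)) - 26227)*(-22490 + ((14304 - 13079) + 9363)) = (69 - 26227)*(-22490 + ((14304 - 13079) + 9363)) = -26158*(-22490 + (1225 + 9363)) = -26158*(-22490 + 10588) = -26158*(-11902) = 311332516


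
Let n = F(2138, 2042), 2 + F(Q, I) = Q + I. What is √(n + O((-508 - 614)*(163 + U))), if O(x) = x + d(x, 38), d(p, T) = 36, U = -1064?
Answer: 4*√63446 ≈ 1007.5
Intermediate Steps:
O(x) = 36 + x (O(x) = x + 36 = 36 + x)
F(Q, I) = -2 + I + Q (F(Q, I) = -2 + (Q + I) = -2 + (I + Q) = -2 + I + Q)
n = 4178 (n = -2 + 2042 + 2138 = 4178)
√(n + O((-508 - 614)*(163 + U))) = √(4178 + (36 + (-508 - 614)*(163 - 1064))) = √(4178 + (36 - 1122*(-901))) = √(4178 + (36 + 1010922)) = √(4178 + 1010958) = √1015136 = 4*√63446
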